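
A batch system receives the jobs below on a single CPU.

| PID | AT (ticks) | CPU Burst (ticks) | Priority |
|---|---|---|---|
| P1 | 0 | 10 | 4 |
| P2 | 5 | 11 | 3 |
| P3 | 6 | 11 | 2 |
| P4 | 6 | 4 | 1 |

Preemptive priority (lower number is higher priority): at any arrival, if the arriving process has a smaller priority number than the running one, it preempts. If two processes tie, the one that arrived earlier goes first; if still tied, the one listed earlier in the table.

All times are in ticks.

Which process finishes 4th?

P1

Gantt: | P1 0-5 | P2 5-6 | P4 6-10 | P3 10-21 | P2 21-31 | P1 31-36 |
Completion: P1=36  P2=31  P3=21  P4=10
Turnaround (C−A): P1=36  P2=26  P3=15  P4=4
Finish order: P4 → P3 → P2 → P1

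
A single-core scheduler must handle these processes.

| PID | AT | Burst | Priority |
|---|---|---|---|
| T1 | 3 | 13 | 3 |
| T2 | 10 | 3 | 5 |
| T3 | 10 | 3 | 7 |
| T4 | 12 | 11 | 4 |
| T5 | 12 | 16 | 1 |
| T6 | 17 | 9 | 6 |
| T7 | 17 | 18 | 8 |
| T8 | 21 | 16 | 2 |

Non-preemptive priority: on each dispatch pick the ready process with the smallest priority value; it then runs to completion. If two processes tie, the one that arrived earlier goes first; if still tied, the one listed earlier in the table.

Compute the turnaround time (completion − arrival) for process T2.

Schedule: | idle 0-3 | T1 3-16 | T5 16-32 | T8 32-48 | T4 48-59 | T2 59-62 | T6 62-71 | T3 71-74 | T7 74-92 |
Completion: T1=16  T2=62  T3=74  T4=59  T5=32  T6=71  T7=92  T8=48
Turnaround(T2) = completion − arrival = 62 − 10 = 52

52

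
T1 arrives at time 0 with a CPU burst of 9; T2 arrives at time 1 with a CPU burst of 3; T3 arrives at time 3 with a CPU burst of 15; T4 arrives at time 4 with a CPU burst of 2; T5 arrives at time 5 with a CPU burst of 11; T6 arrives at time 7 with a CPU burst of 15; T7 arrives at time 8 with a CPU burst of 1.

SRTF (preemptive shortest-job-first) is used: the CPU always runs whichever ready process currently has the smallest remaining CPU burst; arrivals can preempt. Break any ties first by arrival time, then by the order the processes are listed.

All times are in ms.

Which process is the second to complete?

T4

Timeline: | T1 0-1 | T2 1-4 | T4 4-6 | T1 6-8 | T7 8-9 | T1 9-15 | T5 15-26 | T3 26-41 | T6 41-56 |
Completion: T1=15  T2=4  T3=41  T4=6  T5=26  T6=56  T7=9
Finish order: T2 → T4 → T7 → T1 → T5 → T3 → T6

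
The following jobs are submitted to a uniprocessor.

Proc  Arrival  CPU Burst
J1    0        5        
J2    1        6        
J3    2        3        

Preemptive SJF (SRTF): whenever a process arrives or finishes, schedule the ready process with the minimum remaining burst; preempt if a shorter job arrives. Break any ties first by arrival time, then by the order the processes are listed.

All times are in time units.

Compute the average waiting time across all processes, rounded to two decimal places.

Gantt: | J1 0-5 | J3 5-8 | J2 8-14 |
Completion: J1=5  J2=14  J3=8
Turnaround (C−A): J1=5  J2=13  J3=6
Waiting times: J1=0, J2=7, J3=3
Average waiting = (0+7+3) / 3 = 10/3 = 3.33

3.33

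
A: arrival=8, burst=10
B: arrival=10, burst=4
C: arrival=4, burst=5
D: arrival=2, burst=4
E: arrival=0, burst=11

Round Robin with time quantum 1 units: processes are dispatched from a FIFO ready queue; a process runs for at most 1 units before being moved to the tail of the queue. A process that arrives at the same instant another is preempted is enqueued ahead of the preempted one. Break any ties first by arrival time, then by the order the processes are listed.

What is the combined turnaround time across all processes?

98

Gantt: | E 0-2 | D 2-3 | E 3-4 | D 4-5 | C 5-6 | E 6-7 | D 7-8 | C 8-9 | E 9-10 | A 10-11 | D 11-12 | C 12-13 | B 13-14 | E 14-15 | A 15-16 | C 16-17 | B 17-18 | E 18-19 | A 19-20 | C 20-21 | B 21-22 | E 22-23 | A 23-24 | B 24-25 | E 25-26 | A 26-27 | E 27-28 | A 28-29 | E 29-30 | A 30-34 |
Completion: A=34  B=25  C=21  D=12  E=30
Turnaround = completion − arrival: A=26, B=15, C=17, D=10, E=30
Total turnaround = 26 + 15 + 17 + 10 + 30 = 98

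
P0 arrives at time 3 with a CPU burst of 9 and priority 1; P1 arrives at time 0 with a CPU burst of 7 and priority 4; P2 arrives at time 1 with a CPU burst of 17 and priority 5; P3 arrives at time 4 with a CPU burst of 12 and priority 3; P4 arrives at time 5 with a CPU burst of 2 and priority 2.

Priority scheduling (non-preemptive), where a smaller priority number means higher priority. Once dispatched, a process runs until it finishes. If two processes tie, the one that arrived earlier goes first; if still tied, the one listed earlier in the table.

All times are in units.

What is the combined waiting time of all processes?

Gantt: | P1 0-7 | P0 7-16 | P4 16-18 | P3 18-30 | P2 30-47 |
Completion: P0=16  P1=7  P2=47  P3=30  P4=18
Turnaround (C−A): P0=13  P1=7  P2=46  P3=26  P4=13
Waiting = turnaround − burst: P0=4, P1=0, P2=29, P3=14, P4=11
Total waiting = 4 + 0 + 29 + 14 + 11 = 58

58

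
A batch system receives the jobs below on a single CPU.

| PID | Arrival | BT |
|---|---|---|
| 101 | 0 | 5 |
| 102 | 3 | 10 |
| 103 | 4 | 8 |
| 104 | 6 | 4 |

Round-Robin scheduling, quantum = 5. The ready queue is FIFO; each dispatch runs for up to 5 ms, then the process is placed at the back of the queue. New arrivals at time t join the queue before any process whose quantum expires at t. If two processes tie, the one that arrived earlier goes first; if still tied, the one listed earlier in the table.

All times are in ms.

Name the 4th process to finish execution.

Timeline: | 101 0-5 | 102 5-10 | 103 10-15 | 104 15-19 | 102 19-24 | 103 24-27 |
Completion: 101=5  102=24  103=27  104=19
Finish order: 101 → 104 → 102 → 103

103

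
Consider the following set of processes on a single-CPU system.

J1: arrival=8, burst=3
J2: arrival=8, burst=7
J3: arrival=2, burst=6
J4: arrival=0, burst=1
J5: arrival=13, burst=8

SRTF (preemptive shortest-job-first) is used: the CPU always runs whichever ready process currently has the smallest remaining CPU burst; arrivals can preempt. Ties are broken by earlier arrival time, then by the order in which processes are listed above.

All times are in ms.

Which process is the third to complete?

Timeline: | J4 0-1 | idle 1-2 | J3 2-8 | J1 8-11 | J2 11-18 | J5 18-26 |
Completion: J1=11  J2=18  J3=8  J4=1  J5=26
Turnaround (C−A): J1=3  J2=10  J3=6  J4=1  J5=13
Finish order: J4 → J3 → J1 → J2 → J5

J1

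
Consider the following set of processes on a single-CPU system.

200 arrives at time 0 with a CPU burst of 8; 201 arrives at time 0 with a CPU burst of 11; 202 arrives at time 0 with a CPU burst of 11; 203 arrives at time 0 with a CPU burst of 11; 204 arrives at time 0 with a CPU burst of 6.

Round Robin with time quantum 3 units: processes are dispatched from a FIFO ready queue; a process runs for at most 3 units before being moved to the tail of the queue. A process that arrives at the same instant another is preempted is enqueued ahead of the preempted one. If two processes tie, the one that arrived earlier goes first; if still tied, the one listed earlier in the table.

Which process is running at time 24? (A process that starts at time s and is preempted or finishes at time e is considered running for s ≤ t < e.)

Gantt: | 200 0-3 | 201 3-6 | 202 6-9 | 203 9-12 | 204 12-15 | 200 15-18 | 201 18-21 | 202 21-24 | 203 24-27 | 204 27-30 | 200 30-32 | 201 32-35 | 202 35-38 | 203 38-41 | 201 41-43 | 202 43-45 | 203 45-47 |
Completion: 200=32  201=43  202=45  203=47  204=30
Turnaround (C−A): 200=32  201=43  202=45  203=47  204=30

203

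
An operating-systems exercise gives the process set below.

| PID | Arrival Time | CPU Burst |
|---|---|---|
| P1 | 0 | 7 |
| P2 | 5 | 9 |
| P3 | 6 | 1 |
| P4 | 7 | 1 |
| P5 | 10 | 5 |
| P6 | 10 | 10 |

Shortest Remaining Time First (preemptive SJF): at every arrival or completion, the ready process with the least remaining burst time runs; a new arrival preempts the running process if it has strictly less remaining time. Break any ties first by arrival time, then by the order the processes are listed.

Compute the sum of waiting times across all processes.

Gantt: | P1 0-7 | P3 7-8 | P4 8-9 | P2 9-10 | P5 10-15 | P2 15-23 | P6 23-33 |
Completion: P1=7  P2=23  P3=8  P4=9  P5=15  P6=33
Turnaround (C−A): P1=7  P2=18  P3=2  P4=2  P5=5  P6=23
Waiting = turnaround − burst: P1=0, P2=9, P3=1, P4=1, P5=0, P6=13
Total waiting = 0 + 9 + 1 + 1 + 0 + 13 = 24

24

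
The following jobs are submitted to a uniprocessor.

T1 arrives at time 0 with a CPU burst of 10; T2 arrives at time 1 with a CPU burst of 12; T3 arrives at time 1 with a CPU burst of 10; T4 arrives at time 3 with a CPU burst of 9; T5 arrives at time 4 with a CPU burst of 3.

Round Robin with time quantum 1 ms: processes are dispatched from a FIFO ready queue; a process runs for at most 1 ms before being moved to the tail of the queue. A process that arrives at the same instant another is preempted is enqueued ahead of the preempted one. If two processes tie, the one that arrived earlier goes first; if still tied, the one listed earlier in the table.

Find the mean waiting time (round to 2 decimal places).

26.20

Gantt: | T1 0-1 | T2 1-2 | T3 2-3 | T1 3-4 | T2 4-5 | T4 5-6 | T3 6-7 | T5 7-8 | T1 8-9 | T2 9-10 | T4 10-11 | T3 11-12 | T5 12-13 | T1 13-14 | T2 14-15 | T4 15-16 | T3 16-17 | T5 17-18 | T1 18-19 | T2 19-20 | T4 20-21 | T3 21-22 | T1 22-23 | T2 23-24 | T4 24-25 | T3 25-26 | T1 26-27 | T2 27-28 | T4 28-29 | T3 29-30 | T1 30-31 | T2 31-32 | T4 32-33 | T3 33-34 | T1 34-35 | T2 35-36 | T4 36-37 | T3 37-38 | T1 38-39 | T2 39-40 | T4 40-41 | T3 41-42 | T2 42-44 |
Completion: T1=39  T2=44  T3=42  T4=41  T5=18
Waiting times: T1=29, T2=31, T3=31, T4=29, T5=11
Average waiting = (29+31+31+29+11) / 5 = 131/5 = 26.20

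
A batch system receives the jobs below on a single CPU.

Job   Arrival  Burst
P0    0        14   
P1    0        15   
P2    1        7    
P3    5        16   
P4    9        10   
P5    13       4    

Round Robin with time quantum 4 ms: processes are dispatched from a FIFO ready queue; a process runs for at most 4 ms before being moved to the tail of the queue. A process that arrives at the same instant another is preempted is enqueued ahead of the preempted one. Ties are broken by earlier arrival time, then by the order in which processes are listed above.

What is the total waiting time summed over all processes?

Gantt: | P0 0-4 | P1 4-8 | P2 8-12 | P0 12-16 | P3 16-20 | P1 20-24 | P4 24-28 | P2 28-31 | P5 31-35 | P0 35-39 | P3 39-43 | P1 43-47 | P4 47-51 | P0 51-53 | P3 53-57 | P1 57-60 | P4 60-62 | P3 62-66 |
Completion: P0=53  P1=60  P2=31  P3=66  P4=62  P5=35
Waiting = turnaround − burst: P0=39, P1=45, P2=23, P3=45, P4=43, P5=18
Total waiting = 39 + 45 + 23 + 45 + 43 + 18 = 213

213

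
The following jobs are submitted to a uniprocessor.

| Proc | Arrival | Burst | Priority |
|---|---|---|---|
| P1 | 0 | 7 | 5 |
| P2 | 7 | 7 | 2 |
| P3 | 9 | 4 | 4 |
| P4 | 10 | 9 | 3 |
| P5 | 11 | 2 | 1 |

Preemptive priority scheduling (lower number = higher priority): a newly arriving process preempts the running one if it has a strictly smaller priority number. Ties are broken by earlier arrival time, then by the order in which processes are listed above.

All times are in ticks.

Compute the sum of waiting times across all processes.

Gantt: | P1 0-7 | P2 7-11 | P5 11-13 | P2 13-16 | P4 16-25 | P3 25-29 |
Completion: P1=7  P2=16  P3=29  P4=25  P5=13
Turnaround (C−A): P1=7  P2=9  P3=20  P4=15  P5=2
Waiting = turnaround − burst: P1=0, P2=2, P3=16, P4=6, P5=0
Total waiting = 0 + 2 + 16 + 6 + 0 = 24

24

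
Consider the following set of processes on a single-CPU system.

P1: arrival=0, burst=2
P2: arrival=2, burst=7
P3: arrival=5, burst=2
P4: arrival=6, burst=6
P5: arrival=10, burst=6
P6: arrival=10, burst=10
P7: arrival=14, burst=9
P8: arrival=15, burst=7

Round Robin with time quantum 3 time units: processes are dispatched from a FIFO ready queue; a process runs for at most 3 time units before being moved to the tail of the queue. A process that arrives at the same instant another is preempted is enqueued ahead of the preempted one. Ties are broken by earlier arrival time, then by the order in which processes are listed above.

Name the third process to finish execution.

Timeline: | P1 0-2 | P2 2-5 | P3 5-7 | P2 7-10 | P4 10-13 | P5 13-16 | P6 16-19 | P2 19-20 | P4 20-23 | P7 23-26 | P8 26-29 | P5 29-32 | P6 32-35 | P7 35-38 | P8 38-41 | P6 41-44 | P7 44-47 | P8 47-48 | P6 48-49 |
Completion: P1=2  P2=20  P3=7  P4=23  P5=32  P6=49  P7=47  P8=48
Finish order: P1 → P3 → P2 → P4 → P5 → P7 → P8 → P6

P2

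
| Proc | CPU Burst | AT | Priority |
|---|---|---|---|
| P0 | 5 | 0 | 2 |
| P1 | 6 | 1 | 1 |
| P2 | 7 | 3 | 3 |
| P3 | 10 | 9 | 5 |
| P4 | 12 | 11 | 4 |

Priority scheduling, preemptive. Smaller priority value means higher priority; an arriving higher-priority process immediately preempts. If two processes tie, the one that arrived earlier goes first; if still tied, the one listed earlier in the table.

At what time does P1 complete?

7

Gantt: | P0 0-1 | P1 1-7 | P0 7-11 | P2 11-18 | P4 18-30 | P3 30-40 |
Completion: P0=11  P1=7  P2=18  P3=40  P4=30
Turnaround (C−A): P0=11  P1=6  P2=15  P3=31  P4=19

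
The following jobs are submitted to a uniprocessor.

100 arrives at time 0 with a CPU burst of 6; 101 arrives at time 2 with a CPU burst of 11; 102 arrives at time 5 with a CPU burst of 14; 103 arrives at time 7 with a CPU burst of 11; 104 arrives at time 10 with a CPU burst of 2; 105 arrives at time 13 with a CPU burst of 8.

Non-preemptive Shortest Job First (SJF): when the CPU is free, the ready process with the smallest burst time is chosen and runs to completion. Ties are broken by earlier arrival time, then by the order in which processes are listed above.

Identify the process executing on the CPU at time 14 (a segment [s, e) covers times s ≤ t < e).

Gantt: | 100 0-6 | 101 6-17 | 104 17-19 | 105 19-27 | 103 27-38 | 102 38-52 |
Completion: 100=6  101=17  102=52  103=38  104=19  105=27
Turnaround (C−A): 100=6  101=15  102=47  103=31  104=9  105=14

101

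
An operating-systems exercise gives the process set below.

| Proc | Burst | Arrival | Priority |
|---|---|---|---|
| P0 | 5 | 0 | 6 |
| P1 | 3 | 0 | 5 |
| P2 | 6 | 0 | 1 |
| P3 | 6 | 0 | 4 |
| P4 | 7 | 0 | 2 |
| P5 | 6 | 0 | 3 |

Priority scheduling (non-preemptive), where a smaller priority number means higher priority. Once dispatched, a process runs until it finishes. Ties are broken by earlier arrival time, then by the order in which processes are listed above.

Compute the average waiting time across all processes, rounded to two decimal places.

Schedule: | P2 0-6 | P4 6-13 | P5 13-19 | P3 19-25 | P1 25-28 | P0 28-33 |
Completion: P0=33  P1=28  P2=6  P3=25  P4=13  P5=19
Turnaround (C−A): P0=33  P1=28  P2=6  P3=25  P4=13  P5=19
Waiting times: P0=28, P1=25, P2=0, P3=19, P4=6, P5=13
Average waiting = (28+25+0+19+6+13) / 6 = 91/6 = 15.17

15.17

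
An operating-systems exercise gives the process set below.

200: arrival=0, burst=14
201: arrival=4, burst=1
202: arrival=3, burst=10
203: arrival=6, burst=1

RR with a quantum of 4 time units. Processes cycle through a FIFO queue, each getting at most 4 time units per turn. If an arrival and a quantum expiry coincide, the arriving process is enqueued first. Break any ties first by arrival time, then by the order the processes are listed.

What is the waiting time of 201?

Schedule: | 200 0-4 | 202 4-8 | 201 8-9 | 200 9-13 | 203 13-14 | 202 14-18 | 200 18-22 | 202 22-24 | 200 24-26 |
Completion: 200=26  201=9  202=24  203=14
Turnaround (C−A): 200=26  201=5  202=21  203=8
Waiting(201) = turnaround − burst = 5 − 1 = 4

4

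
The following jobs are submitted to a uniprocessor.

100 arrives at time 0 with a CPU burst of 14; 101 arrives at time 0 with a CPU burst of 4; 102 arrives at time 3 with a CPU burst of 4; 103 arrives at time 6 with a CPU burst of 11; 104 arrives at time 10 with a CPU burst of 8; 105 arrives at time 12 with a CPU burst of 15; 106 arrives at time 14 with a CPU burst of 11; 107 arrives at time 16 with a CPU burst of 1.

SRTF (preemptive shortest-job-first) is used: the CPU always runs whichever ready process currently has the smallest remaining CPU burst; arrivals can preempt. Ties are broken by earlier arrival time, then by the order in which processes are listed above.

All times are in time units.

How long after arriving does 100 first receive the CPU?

Timeline: | 101 0-4 | 102 4-8 | 103 8-10 | 104 10-16 | 107 16-17 | 104 17-19 | 103 19-28 | 106 28-39 | 100 39-53 | 105 53-68 |
Completion: 100=53  101=4  102=8  103=28  104=19  105=68  106=39  107=17
Response(100) = first start − arrival = 39 − 0 = 39

39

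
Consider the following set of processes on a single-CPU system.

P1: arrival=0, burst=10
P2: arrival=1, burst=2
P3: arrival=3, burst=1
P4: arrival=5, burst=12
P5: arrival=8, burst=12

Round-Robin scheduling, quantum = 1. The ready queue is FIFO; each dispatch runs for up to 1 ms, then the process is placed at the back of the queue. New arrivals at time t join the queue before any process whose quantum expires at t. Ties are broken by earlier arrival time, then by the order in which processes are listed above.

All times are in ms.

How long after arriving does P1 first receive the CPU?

0

Gantt: | P1 0-1 | P2 1-2 | P1 2-3 | P2 3-4 | P3 4-5 | P1 5-6 | P4 6-7 | P1 7-8 | P4 8-9 | P5 9-10 | P1 10-11 | P4 11-12 | P5 12-13 | P1 13-14 | P4 14-15 | P5 15-16 | P1 16-17 | P4 17-18 | P5 18-19 | P1 19-20 | P4 20-21 | P5 21-22 | P1 22-23 | P4 23-24 | P5 24-25 | P1 25-26 | P4 26-27 | P5 27-28 | P4 28-29 | P5 29-30 | P4 30-31 | P5 31-32 | P4 32-33 | P5 33-34 | P4 34-35 | P5 35-37 |
Completion: P1=26  P2=4  P3=5  P4=35  P5=37
Turnaround (C−A): P1=26  P2=3  P3=2  P4=30  P5=29
Response(P1) = first start − arrival = 0 − 0 = 0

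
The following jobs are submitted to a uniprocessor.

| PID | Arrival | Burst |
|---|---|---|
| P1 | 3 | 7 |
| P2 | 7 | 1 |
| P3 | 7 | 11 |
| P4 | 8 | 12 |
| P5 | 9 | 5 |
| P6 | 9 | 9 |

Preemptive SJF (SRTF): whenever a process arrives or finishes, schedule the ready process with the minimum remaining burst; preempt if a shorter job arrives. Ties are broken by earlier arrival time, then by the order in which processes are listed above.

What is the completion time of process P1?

11

Schedule: | idle 0-3 | P1 3-7 | P2 7-8 | P1 8-11 | P5 11-16 | P6 16-25 | P3 25-36 | P4 36-48 |
Completion: P1=11  P2=8  P3=36  P4=48  P5=16  P6=25
Turnaround (C−A): P1=8  P2=1  P3=29  P4=40  P5=7  P6=16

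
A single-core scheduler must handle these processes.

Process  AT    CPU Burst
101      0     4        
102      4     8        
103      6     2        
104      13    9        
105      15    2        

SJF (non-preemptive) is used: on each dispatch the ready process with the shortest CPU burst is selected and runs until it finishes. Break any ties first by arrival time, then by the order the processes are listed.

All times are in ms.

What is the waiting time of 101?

Gantt: | 101 0-4 | 102 4-12 | 103 12-14 | 104 14-23 | 105 23-25 |
Completion: 101=4  102=12  103=14  104=23  105=25
Turnaround (C−A): 101=4  102=8  103=8  104=10  105=10
Waiting(101) = turnaround − burst = 4 − 4 = 0

0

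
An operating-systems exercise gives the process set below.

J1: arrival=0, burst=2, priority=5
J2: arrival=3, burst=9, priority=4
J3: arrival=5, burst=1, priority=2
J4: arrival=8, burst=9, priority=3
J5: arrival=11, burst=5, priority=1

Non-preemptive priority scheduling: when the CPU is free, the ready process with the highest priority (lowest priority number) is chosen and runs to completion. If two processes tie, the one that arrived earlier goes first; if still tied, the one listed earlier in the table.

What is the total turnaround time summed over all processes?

49

Schedule: | J1 0-2 | idle 2-3 | J2 3-12 | J5 12-17 | J3 17-18 | J4 18-27 |
Completion: J1=2  J2=12  J3=18  J4=27  J5=17
Turnaround (C−A): J1=2  J2=9  J3=13  J4=19  J5=6
Turnaround = completion − arrival: J1=2, J2=9, J3=13, J4=19, J5=6
Total turnaround = 2 + 9 + 13 + 19 + 6 = 49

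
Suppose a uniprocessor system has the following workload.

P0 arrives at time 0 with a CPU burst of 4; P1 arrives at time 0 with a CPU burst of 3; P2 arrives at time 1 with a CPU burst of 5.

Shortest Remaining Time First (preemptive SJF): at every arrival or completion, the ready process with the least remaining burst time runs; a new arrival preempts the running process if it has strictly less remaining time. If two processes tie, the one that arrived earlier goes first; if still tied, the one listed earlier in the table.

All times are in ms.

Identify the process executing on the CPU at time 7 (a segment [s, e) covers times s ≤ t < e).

P2

Schedule: | P1 0-3 | P0 3-7 | P2 7-12 |
Completion: P0=7  P1=3  P2=12
Turnaround (C−A): P0=7  P1=3  P2=11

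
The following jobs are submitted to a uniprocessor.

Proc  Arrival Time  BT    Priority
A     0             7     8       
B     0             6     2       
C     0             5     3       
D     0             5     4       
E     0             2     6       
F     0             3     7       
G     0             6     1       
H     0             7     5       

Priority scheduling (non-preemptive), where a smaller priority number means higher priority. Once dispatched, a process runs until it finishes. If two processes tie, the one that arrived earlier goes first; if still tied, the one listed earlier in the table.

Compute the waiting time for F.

31

Timeline: | G 0-6 | B 6-12 | C 12-17 | D 17-22 | H 22-29 | E 29-31 | F 31-34 | A 34-41 |
Completion: A=41  B=12  C=17  D=22  E=31  F=34  G=6  H=29
Waiting(F) = turnaround − burst = 34 − 3 = 31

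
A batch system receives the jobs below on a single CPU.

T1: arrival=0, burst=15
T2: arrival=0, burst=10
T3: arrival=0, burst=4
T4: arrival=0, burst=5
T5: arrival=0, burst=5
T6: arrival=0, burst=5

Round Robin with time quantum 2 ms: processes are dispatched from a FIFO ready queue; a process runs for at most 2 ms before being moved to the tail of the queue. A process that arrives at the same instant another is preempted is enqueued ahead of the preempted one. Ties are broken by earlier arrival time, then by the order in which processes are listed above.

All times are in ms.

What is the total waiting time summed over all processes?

Gantt: | T1 0-2 | T2 2-4 | T3 4-6 | T4 6-8 | T5 8-10 | T6 10-12 | T1 12-14 | T2 14-16 | T3 16-18 | T4 18-20 | T5 20-22 | T6 22-24 | T1 24-26 | T2 26-28 | T4 28-29 | T5 29-30 | T6 30-31 | T1 31-33 | T2 33-35 | T1 35-37 | T2 37-39 | T1 39-44 |
Completion: T1=44  T2=39  T3=18  T4=29  T5=30  T6=31
Waiting = turnaround − burst: T1=29, T2=29, T3=14, T4=24, T5=25, T6=26
Total waiting = 29 + 29 + 14 + 24 + 25 + 26 = 147

147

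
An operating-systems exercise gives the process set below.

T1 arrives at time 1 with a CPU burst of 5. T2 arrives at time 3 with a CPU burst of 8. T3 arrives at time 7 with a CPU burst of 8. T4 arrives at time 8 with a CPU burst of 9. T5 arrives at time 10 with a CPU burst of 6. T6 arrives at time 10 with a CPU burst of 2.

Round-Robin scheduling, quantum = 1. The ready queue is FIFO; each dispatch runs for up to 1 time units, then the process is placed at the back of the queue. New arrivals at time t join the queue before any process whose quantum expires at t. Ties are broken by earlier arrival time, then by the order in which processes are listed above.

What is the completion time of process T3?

37

Timeline: | idle 0-1 | T1 1-3 | T2 3-4 | T1 4-5 | T2 5-6 | T1 6-7 | T2 7-8 | T3 8-9 | T1 9-10 | T4 10-11 | T2 11-12 | T3 12-13 | T5 13-14 | T6 14-15 | T4 15-16 | T2 16-17 | T3 17-18 | T5 18-19 | T6 19-20 | T4 20-21 | T2 21-22 | T3 22-23 | T5 23-24 | T4 24-25 | T2 25-26 | T3 26-27 | T5 27-28 | T4 28-29 | T2 29-30 | T3 30-31 | T5 31-32 | T4 32-33 | T3 33-34 | T5 34-35 | T4 35-36 | T3 36-37 | T4 37-39 |
Completion: T1=10  T2=30  T3=37  T4=39  T5=35  T6=20
Turnaround (C−A): T1=9  T2=27  T3=30  T4=31  T5=25  T6=10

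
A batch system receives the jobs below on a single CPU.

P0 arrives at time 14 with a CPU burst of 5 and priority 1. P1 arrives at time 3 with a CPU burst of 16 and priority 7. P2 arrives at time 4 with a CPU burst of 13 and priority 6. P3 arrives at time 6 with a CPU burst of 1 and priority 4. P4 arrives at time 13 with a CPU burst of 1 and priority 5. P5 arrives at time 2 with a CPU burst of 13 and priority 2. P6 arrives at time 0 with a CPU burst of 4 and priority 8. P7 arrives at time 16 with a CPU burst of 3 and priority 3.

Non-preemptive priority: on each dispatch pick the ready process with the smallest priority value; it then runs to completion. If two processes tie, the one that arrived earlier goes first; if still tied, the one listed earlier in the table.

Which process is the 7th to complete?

P2

Schedule: | P6 0-4 | P5 4-17 | P0 17-22 | P7 22-25 | P3 25-26 | P4 26-27 | P2 27-40 | P1 40-56 |
Completion: P0=22  P1=56  P2=40  P3=26  P4=27  P5=17  P6=4  P7=25
Turnaround (C−A): P0=8  P1=53  P2=36  P3=20  P4=14  P5=15  P6=4  P7=9
Finish order: P6 → P5 → P0 → P7 → P3 → P4 → P2 → P1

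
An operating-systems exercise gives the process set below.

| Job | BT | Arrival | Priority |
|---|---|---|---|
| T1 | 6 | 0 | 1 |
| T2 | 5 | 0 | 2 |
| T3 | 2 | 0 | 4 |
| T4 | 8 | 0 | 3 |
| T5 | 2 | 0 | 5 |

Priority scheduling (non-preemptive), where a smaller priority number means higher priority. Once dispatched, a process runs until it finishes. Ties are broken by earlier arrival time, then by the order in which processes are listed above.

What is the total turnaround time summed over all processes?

80

Schedule: | T1 0-6 | T2 6-11 | T4 11-19 | T3 19-21 | T5 21-23 |
Completion: T1=6  T2=11  T3=21  T4=19  T5=23
Turnaround (C−A): T1=6  T2=11  T3=21  T4=19  T5=23
Turnaround = completion − arrival: T1=6, T2=11, T3=21, T4=19, T5=23
Total turnaround = 6 + 11 + 21 + 19 + 23 = 80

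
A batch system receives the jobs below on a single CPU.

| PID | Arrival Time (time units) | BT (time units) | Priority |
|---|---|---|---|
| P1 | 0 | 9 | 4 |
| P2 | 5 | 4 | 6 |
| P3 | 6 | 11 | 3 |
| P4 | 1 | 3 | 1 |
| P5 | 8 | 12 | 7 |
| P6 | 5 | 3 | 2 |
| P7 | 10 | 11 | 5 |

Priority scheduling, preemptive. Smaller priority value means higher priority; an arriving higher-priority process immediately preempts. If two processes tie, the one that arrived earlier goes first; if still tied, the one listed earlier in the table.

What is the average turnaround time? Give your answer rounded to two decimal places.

21.86

Schedule: | P1 0-1 | P4 1-4 | P1 4-5 | P6 5-8 | P3 8-19 | P1 19-26 | P7 26-37 | P2 37-41 | P5 41-53 |
Completion: P1=26  P2=41  P3=19  P4=4  P5=53  P6=8  P7=37
Turnaround (C−A): P1=26  P2=36  P3=13  P4=3  P5=45  P6=3  P7=27
Turnaround times: P1=26, P2=36, P3=13, P4=3, P5=45, P6=3, P7=27
Average turnaround = (26+36+13+3+45+3+27) / 7 = 153/7 = 21.86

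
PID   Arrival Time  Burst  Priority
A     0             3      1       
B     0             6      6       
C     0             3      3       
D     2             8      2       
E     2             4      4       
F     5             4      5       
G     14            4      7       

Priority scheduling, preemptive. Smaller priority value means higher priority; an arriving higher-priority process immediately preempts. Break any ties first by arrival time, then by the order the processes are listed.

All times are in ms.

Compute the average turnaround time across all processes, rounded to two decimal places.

15.00

Timeline: | A 0-3 | D 3-11 | C 11-14 | E 14-18 | F 18-22 | B 22-28 | G 28-32 |
Completion: A=3  B=28  C=14  D=11  E=18  F=22  G=32
Turnaround (C−A): A=3  B=28  C=14  D=9  E=16  F=17  G=18
Turnaround times: A=3, B=28, C=14, D=9, E=16, F=17, G=18
Average turnaround = (3+28+14+9+16+17+18) / 7 = 105/7 = 15.00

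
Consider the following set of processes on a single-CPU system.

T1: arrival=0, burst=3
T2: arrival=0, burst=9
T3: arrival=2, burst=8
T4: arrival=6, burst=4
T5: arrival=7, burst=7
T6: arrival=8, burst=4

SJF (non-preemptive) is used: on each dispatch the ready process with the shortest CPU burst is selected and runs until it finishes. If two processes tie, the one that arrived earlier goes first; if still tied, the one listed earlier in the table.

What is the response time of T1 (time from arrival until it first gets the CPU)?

Timeline: | T1 0-3 | T3 3-11 | T4 11-15 | T6 15-19 | T5 19-26 | T2 26-35 |
Completion: T1=3  T2=35  T3=11  T4=15  T5=26  T6=19
Response(T1) = first start − arrival = 0 − 0 = 0

0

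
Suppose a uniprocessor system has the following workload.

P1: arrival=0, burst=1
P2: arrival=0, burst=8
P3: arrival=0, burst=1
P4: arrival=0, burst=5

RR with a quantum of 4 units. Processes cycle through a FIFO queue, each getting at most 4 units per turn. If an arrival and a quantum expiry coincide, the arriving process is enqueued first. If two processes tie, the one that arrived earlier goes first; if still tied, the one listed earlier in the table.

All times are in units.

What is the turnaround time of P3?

Schedule: | P1 0-1 | P2 1-5 | P3 5-6 | P4 6-10 | P2 10-14 | P4 14-15 |
Completion: P1=1  P2=14  P3=6  P4=15
Turnaround (C−A): P1=1  P2=14  P3=6  P4=15
Turnaround(P3) = completion − arrival = 6 − 0 = 6

6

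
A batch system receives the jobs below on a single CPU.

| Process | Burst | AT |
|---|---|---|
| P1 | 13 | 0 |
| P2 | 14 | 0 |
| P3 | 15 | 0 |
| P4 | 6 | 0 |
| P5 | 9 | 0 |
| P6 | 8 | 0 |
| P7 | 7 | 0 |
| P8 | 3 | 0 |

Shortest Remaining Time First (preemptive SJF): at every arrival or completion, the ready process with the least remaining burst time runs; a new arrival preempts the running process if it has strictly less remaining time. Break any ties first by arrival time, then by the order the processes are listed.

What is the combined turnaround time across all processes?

266

Timeline: | P8 0-3 | P4 3-9 | P7 9-16 | P6 16-24 | P5 24-33 | P1 33-46 | P2 46-60 | P3 60-75 |
Completion: P1=46  P2=60  P3=75  P4=9  P5=33  P6=24  P7=16  P8=3
Turnaround = completion − arrival: P1=46, P2=60, P3=75, P4=9, P5=33, P6=24, P7=16, P8=3
Total turnaround = 46 + 60 + 75 + 9 + 33 + 24 + 16 + 3 = 266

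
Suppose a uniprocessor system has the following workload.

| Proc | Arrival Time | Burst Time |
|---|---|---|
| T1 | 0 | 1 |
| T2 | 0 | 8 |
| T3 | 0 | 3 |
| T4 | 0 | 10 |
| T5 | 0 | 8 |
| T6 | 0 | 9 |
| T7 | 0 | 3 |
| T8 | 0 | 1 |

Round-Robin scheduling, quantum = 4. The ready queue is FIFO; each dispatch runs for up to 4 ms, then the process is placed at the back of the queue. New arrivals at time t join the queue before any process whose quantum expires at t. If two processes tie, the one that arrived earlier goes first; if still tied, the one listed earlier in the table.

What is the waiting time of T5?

28

Timeline: | T1 0-1 | T2 1-5 | T3 5-8 | T4 8-12 | T5 12-16 | T6 16-20 | T7 20-23 | T8 23-24 | T2 24-28 | T4 28-32 | T5 32-36 | T6 36-40 | T4 40-42 | T6 42-43 |
Completion: T1=1  T2=28  T3=8  T4=42  T5=36  T6=43  T7=23  T8=24
Waiting(T5) = turnaround − burst = 36 − 8 = 28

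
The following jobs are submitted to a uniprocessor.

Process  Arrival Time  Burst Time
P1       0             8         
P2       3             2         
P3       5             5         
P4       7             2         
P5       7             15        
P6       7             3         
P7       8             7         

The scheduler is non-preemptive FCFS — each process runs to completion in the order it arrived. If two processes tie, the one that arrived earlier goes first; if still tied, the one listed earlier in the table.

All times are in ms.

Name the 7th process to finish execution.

P7

Gantt: | P1 0-8 | P2 8-10 | P3 10-15 | P4 15-17 | P5 17-32 | P6 32-35 | P7 35-42 |
Completion: P1=8  P2=10  P3=15  P4=17  P5=32  P6=35  P7=42
Turnaround (C−A): P1=8  P2=7  P3=10  P4=10  P5=25  P6=28  P7=34
Finish order: P1 → P2 → P3 → P4 → P5 → P6 → P7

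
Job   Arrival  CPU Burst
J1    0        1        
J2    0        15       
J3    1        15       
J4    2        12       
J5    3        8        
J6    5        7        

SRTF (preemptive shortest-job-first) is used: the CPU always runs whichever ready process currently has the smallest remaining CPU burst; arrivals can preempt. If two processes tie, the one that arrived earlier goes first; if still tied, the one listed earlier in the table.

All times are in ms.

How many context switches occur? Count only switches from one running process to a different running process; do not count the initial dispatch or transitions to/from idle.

Gantt: | J1 0-1 | J2 1-2 | J4 2-3 | J5 3-11 | J6 11-18 | J4 18-29 | J2 29-43 | J3 43-58 |
Completion: J1=1  J2=43  J3=58  J4=29  J5=11  J6=18

7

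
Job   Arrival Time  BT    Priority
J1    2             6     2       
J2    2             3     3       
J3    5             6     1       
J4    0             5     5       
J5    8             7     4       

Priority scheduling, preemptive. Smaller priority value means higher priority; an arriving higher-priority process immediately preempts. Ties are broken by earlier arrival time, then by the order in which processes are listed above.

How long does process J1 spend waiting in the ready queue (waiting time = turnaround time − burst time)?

6

Schedule: | J4 0-2 | J1 2-5 | J3 5-11 | J1 11-14 | J2 14-17 | J5 17-24 | J4 24-27 |
Completion: J1=14  J2=17  J3=11  J4=27  J5=24
Turnaround (C−A): J1=12  J2=15  J3=6  J4=27  J5=16
Waiting(J1) = turnaround − burst = 12 − 6 = 6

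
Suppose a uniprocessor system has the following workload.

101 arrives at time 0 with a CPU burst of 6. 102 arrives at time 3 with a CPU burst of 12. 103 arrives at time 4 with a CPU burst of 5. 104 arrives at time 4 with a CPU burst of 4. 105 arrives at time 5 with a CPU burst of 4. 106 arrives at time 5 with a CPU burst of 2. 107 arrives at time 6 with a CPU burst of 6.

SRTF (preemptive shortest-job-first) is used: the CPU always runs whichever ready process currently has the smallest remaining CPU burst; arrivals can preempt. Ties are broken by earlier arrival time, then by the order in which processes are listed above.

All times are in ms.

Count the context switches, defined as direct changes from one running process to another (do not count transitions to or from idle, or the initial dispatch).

Gantt: | 101 0-6 | 106 6-8 | 104 8-12 | 105 12-16 | 103 16-21 | 107 21-27 | 102 27-39 |
Completion: 101=6  102=39  103=21  104=12  105=16  106=8  107=27
Turnaround (C−A): 101=6  102=36  103=17  104=8  105=11  106=3  107=21

6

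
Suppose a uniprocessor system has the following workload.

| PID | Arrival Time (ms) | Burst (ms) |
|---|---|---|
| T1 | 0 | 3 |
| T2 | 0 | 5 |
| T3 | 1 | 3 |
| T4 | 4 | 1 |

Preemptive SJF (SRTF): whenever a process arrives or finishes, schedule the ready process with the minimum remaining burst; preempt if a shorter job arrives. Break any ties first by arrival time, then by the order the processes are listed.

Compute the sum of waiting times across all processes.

Timeline: | T1 0-3 | T3 3-4 | T4 4-5 | T3 5-7 | T2 7-12 |
Completion: T1=3  T2=12  T3=7  T4=5
Waiting = turnaround − burst: T1=0, T2=7, T3=3, T4=0
Total waiting = 0 + 7 + 3 + 0 = 10

10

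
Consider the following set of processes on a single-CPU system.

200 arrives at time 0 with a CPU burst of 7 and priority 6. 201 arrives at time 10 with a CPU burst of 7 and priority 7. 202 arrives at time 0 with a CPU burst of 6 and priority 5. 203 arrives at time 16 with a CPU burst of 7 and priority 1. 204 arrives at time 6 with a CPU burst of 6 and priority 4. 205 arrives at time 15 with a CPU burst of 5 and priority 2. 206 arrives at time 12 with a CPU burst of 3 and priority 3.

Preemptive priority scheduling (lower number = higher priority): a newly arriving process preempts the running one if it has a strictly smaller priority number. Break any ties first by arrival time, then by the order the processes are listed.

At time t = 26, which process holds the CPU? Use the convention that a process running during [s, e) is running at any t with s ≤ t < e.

205

Schedule: | 202 0-6 | 204 6-12 | 206 12-15 | 205 15-16 | 203 16-23 | 205 23-27 | 200 27-34 | 201 34-41 |
Completion: 200=34  201=41  202=6  203=23  204=12  205=27  206=15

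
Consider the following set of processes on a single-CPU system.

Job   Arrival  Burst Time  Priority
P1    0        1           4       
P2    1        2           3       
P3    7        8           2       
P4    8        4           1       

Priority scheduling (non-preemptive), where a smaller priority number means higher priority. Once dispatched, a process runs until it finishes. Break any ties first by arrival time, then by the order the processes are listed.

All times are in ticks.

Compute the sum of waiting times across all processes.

Gantt: | P1 0-1 | P2 1-3 | idle 3-7 | P3 7-15 | P4 15-19 |
Completion: P1=1  P2=3  P3=15  P4=19
Turnaround (C−A): P1=1  P2=2  P3=8  P4=11
Waiting = turnaround − burst: P1=0, P2=0, P3=0, P4=7
Total waiting = 0 + 0 + 0 + 7 = 7

7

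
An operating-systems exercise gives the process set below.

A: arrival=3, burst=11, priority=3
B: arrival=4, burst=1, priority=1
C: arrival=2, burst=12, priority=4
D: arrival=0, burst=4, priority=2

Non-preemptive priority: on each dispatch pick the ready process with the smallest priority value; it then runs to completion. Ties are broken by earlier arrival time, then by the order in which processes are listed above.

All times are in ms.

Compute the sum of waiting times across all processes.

Schedule: | D 0-4 | B 4-5 | A 5-16 | C 16-28 |
Completion: A=16  B=5  C=28  D=4
Turnaround (C−A): A=13  B=1  C=26  D=4
Waiting = turnaround − burst: A=2, B=0, C=14, D=0
Total waiting = 2 + 0 + 14 + 0 = 16

16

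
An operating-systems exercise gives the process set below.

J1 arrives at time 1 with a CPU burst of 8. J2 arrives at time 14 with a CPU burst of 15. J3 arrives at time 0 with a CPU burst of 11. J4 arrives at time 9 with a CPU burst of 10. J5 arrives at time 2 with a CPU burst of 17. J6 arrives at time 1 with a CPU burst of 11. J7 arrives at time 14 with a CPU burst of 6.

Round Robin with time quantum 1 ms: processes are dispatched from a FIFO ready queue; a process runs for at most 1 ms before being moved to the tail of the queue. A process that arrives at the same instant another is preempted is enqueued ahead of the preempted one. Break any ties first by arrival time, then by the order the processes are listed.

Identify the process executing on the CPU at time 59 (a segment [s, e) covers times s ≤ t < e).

J5

Schedule: | J3 0-1 | J1 1-2 | J6 2-3 | J3 3-4 | J5 4-5 | J1 5-6 | J6 6-7 | J3 7-8 | J5 8-9 | J1 9-10 | J6 10-11 | J3 11-12 | J4 12-13 | J5 13-14 | J1 14-15 | J6 15-16 | J3 16-17 | J4 17-18 | J2 18-19 | J7 19-20 | J5 20-21 | J1 21-22 | J6 22-23 | J3 23-24 | J4 24-25 | J2 25-26 | J7 26-27 | J5 27-28 | J1 28-29 | J6 29-30 | J3 30-31 | J4 31-32 | J2 32-33 | J7 33-34 | J5 34-35 | J1 35-36 | J6 36-37 | J3 37-38 | J4 38-39 | J2 39-40 | J7 40-41 | J5 41-42 | J1 42-43 | J6 43-44 | J3 44-45 | J4 45-46 | J2 46-47 | J7 47-48 | J5 48-49 | J6 49-50 | J3 50-51 | J4 51-52 | J2 52-53 | J7 53-54 | J5 54-55 | J6 55-56 | J3 56-57 | J4 57-58 | J2 58-59 | J5 59-60 | J6 60-61 | J4 61-62 | J2 62-63 | J5 63-64 | J4 64-65 | J2 65-66 | J5 66-67 | J2 67-68 | J5 68-69 | J2 69-70 | J5 70-71 | J2 71-72 | J5 72-73 | J2 73-74 | J5 74-75 | J2 75-76 | J5 76-77 | J2 77-78 |
Completion: J1=43  J2=78  J3=57  J4=65  J5=77  J6=61  J7=54
Turnaround (C−A): J1=42  J2=64  J3=57  J4=56  J5=75  J6=60  J7=40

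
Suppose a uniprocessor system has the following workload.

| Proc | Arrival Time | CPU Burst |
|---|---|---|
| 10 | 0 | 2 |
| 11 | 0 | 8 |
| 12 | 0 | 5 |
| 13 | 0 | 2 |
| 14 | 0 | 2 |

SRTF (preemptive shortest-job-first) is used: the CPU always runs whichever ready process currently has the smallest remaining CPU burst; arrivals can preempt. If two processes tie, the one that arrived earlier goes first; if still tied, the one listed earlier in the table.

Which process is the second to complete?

13

Gantt: | 10 0-2 | 13 2-4 | 14 4-6 | 12 6-11 | 11 11-19 |
Completion: 10=2  11=19  12=11  13=4  14=6
Turnaround (C−A): 10=2  11=19  12=11  13=4  14=6
Finish order: 10 → 13 → 14 → 12 → 11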